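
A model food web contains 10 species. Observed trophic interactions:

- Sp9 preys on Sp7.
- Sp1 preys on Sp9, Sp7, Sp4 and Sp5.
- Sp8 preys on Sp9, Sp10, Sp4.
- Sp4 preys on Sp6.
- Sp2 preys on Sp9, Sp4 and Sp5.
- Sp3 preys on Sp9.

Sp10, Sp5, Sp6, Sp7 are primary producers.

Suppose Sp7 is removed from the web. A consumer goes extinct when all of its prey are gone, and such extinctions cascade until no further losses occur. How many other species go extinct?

2

Remove Sp7.
Round 1: Sp9 (all prey gone) → extinct.
Round 2: Sp3 (all prey gone) → extinct.
No further losses. Total secondary extinctions: 2.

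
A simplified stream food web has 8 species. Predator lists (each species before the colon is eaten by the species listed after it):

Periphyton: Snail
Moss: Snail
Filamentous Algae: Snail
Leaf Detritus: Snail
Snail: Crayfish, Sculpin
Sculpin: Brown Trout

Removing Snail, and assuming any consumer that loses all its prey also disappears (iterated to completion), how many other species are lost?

3

Remove Snail.
Round 1: Crayfish (all prey gone), Sculpin (all prey gone) → extinct.
Round 2: Brown Trout (all prey gone) → extinct.
No further losses. Total secondary extinctions: 3.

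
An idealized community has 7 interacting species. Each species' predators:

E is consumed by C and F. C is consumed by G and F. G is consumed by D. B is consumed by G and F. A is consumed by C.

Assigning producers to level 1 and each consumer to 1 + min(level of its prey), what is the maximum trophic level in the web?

3

Producers (level 1): B, E, A.
Following each consumer down to its lowest-level prey: B → G → D (levels 1 through 3).
All prey of D (G 2) are at level 2 or above, so D is at level 1 + 2 = 3.
Every consumer has at least one prey at level 2 or below, so none exceeds level 3.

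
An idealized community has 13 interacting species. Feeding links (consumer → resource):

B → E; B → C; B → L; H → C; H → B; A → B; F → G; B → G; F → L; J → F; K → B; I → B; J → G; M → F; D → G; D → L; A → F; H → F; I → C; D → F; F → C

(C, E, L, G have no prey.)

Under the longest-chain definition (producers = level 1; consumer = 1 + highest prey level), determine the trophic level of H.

Trophic level 3

C is a producer → level 1.
B eats C (level 1); other prey at levels: E 1, L 1, G 1 → level 2.
H eats B (level 2); other prey at levels: C 1, F 2 → level 3.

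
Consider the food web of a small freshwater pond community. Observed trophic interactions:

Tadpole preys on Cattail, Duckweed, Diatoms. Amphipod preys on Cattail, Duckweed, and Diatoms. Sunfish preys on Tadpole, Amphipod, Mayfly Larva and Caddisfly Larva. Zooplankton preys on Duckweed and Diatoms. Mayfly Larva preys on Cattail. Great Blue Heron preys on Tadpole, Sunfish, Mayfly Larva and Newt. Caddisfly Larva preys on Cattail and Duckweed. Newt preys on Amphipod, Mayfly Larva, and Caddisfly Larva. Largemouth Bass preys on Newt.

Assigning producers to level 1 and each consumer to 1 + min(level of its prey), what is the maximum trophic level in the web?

Producers (level 1): Duckweed, Diatoms, Cattail.
Following each consumer down to its lowest-level prey: Duckweed → Amphipod → Newt → Largemouth Bass (levels 1 through 4).
All prey of Largemouth Bass (Newt 3) are at level 3 or above, so Largemouth Bass is at level 1 + 3 = 4.
Every consumer has at least one prey at level 3 or below, so none exceeds level 4.

4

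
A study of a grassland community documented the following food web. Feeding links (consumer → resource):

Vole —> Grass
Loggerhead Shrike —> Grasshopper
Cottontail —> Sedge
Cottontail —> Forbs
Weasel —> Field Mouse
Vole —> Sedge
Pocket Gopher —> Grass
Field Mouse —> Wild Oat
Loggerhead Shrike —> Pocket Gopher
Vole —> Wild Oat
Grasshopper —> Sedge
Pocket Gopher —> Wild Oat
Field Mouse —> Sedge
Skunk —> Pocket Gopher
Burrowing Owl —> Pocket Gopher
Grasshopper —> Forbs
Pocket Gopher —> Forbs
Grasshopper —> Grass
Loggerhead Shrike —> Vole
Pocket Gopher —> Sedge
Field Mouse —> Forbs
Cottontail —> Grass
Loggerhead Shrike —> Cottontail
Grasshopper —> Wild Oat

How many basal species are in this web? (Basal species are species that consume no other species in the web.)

4

Basal species (no prey listed): Wild Oat, Forbs, Sedge, Grass.
Count: 4.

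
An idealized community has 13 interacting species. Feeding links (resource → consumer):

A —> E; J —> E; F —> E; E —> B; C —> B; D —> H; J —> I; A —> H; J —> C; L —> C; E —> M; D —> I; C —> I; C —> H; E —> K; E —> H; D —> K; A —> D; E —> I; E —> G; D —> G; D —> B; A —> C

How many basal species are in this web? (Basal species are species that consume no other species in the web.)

Basal species (no prey listed): L, F, A, J.
Count: 4.

4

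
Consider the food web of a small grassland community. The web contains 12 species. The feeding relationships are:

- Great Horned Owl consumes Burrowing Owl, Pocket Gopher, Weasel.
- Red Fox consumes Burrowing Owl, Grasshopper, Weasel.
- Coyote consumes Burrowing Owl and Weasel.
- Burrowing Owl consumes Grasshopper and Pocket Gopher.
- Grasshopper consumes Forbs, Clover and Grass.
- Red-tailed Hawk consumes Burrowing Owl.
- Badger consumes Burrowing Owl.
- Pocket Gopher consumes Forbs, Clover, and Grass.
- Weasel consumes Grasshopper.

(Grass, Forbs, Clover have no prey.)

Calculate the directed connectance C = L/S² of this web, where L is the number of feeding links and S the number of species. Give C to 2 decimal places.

C = 0.13

The web has S = 12 species and L = 19 feeding links.
C = L / S² = 19 / 144 = 0.1319 ≈ 0.13.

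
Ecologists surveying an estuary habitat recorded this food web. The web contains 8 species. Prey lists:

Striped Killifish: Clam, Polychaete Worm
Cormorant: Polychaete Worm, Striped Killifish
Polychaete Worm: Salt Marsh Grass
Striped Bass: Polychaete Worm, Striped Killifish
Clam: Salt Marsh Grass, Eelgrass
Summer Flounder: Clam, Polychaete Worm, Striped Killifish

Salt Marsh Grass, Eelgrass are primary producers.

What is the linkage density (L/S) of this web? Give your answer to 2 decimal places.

L/S = 1.50

There are L = 12 links among S = 8 species.
L/S = 12/8 = 1.5000 ≈ 1.50.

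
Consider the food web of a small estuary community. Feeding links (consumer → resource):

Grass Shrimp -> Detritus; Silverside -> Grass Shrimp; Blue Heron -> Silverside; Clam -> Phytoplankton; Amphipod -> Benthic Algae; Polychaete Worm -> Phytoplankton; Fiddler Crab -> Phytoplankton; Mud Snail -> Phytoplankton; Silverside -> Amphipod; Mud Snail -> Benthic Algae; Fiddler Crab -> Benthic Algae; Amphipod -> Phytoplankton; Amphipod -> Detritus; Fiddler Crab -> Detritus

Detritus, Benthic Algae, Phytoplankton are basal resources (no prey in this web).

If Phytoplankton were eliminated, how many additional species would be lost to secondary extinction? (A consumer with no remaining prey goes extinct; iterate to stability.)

2

Remove Phytoplankton.
Round 1: Clam (all prey gone), Polychaete Worm (all prey gone) → extinct.
No further losses. Total secondary extinctions: 2.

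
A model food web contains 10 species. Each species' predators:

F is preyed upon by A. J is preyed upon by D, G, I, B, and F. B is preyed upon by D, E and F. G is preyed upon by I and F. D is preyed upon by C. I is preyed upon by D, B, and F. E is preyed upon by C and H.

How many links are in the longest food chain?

5 links

One longest chain: J → G → I → B → E → H.
It has 6 species and 5 links.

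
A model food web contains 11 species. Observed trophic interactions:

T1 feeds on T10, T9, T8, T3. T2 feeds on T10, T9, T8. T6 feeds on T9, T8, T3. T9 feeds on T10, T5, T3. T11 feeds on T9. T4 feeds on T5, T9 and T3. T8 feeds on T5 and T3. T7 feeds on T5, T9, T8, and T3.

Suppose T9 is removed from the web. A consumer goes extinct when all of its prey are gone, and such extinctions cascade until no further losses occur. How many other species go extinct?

1

Remove T9.
Round 1: T11 (all prey gone) → extinct.
No further losses. Total secondary extinctions: 1.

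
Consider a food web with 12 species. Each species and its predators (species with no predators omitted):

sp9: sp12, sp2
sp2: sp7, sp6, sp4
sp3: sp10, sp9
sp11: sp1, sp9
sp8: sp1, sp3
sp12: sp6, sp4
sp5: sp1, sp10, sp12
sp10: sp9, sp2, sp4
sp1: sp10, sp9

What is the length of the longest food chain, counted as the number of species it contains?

One longest chain: sp11 → sp1 → sp10 → sp9 → sp2 → sp7.
It has 6 species and 5 links.

6 species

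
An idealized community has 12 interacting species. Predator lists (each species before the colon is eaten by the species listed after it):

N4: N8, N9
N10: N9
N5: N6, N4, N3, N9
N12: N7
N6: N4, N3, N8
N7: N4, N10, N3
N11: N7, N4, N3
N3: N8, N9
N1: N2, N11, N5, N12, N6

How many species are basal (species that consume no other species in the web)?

1

Basal species (no prey listed): N1.
Count: 1.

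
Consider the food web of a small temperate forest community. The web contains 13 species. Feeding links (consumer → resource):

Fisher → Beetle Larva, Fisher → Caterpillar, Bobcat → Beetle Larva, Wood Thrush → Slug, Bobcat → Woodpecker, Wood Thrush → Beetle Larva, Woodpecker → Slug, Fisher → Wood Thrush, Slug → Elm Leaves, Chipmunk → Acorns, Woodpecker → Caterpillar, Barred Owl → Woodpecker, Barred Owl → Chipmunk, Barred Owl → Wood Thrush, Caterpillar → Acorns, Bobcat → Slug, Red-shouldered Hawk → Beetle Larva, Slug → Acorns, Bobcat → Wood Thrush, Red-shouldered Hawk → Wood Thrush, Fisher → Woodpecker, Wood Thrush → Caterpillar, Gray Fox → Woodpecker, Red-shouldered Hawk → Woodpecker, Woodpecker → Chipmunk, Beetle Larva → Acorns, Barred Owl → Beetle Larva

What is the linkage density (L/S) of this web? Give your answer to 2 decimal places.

L/S = 2.08

There are L = 27 links among S = 13 species.
L/S = 27/13 = 2.0769 ≈ 2.08.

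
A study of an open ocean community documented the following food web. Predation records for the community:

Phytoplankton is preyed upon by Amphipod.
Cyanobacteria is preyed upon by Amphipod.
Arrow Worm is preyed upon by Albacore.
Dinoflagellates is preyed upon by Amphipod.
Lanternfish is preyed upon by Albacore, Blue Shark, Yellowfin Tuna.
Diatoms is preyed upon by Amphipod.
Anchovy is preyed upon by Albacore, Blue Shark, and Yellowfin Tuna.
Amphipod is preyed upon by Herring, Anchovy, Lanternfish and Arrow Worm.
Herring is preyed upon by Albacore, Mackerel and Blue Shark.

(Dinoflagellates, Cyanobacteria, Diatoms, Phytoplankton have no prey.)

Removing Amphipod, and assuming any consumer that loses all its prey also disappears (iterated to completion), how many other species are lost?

Remove Amphipod.
Round 1: Anchovy (all prey gone), Arrow Worm (all prey gone), Herring (all prey gone), Lanternfish (all prey gone) → extinct.
Round 2: Blue Shark (all prey gone), Yellowfin Tuna (all prey gone), Albacore (all prey gone), Mackerel (all prey gone) → extinct.
No further losses. Total secondary extinctions: 8.

8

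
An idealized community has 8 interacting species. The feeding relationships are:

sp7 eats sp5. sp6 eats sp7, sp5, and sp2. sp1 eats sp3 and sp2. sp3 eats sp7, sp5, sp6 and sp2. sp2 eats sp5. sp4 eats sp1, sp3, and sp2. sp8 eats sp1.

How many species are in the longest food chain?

One longest chain: sp5 → sp2 → sp6 → sp3 → sp1 → sp4.
It has 6 species and 5 links.

6 species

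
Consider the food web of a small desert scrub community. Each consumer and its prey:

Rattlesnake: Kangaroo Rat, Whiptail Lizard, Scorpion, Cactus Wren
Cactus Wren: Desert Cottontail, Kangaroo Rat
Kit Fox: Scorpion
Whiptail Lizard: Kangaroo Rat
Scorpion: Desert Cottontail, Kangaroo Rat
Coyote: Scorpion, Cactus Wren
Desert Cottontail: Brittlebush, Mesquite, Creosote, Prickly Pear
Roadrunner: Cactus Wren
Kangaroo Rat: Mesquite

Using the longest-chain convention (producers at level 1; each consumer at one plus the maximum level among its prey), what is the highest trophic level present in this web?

Producers (level 1): Brittlebush, Mesquite, Creosote, Prickly Pear.
Brittlebush → Desert Cottontail → Cactus Wren → Rattlesnake gives Rattlesnake level 4.
No species has a prey at level 4, so no species reaches level 5.

4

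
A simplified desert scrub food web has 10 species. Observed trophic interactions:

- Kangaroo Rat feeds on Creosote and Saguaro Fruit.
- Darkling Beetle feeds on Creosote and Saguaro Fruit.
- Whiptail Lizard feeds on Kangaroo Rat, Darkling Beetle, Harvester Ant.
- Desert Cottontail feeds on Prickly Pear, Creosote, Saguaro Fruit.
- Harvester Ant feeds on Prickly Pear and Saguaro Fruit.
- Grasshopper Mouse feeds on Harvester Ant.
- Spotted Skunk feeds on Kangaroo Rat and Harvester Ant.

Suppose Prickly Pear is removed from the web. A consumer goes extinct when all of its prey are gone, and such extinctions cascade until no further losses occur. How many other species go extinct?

0

Remove Prickly Pear.
Every predator of it retains at least one other prey: Harvester Ant still has Saguaro Fruit; Desert Cottontail still has Saguaro Fruit, Creosote.
No consumer loses all prey, so no secondary extinctions occur.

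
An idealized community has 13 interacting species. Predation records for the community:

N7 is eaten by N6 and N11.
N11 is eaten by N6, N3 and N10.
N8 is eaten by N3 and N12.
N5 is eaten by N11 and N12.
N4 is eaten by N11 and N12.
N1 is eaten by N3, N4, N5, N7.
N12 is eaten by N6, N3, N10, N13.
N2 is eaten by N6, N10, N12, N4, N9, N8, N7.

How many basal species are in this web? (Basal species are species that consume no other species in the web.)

2

Basal species (no prey listed): N2, N1.
Count: 2.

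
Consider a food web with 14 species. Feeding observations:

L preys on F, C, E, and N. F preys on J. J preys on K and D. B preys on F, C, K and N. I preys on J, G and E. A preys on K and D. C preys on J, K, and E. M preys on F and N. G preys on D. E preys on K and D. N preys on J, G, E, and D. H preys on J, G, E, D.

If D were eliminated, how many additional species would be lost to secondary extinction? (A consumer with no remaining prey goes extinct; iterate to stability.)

Remove D.
Round 1: G (all prey gone) → extinct.
No further losses. Total secondary extinctions: 1.

1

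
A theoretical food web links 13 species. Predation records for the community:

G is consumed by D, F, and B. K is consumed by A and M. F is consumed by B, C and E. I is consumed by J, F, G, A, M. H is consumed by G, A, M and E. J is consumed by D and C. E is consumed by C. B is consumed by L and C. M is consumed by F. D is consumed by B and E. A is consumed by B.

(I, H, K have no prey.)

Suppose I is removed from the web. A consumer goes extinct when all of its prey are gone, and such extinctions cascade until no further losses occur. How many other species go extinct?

1

Remove I.
Round 1: J (all prey gone) → extinct.
No further losses. Total secondary extinctions: 1.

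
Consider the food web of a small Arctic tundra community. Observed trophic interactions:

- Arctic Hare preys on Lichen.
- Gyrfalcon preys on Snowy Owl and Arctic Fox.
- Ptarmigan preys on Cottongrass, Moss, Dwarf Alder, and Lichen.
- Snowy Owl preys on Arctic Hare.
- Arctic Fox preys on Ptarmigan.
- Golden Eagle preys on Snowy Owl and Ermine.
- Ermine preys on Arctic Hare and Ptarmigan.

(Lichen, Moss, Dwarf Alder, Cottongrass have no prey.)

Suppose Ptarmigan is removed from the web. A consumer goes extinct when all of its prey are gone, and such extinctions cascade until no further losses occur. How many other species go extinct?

1

Remove Ptarmigan.
Round 1: Arctic Fox (all prey gone) → extinct.
No further losses. Total secondary extinctions: 1.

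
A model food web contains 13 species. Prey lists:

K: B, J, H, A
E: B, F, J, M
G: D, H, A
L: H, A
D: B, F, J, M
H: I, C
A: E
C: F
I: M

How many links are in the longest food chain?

3 links

One longest chain: M → I → H → L.
It has 4 species and 3 links.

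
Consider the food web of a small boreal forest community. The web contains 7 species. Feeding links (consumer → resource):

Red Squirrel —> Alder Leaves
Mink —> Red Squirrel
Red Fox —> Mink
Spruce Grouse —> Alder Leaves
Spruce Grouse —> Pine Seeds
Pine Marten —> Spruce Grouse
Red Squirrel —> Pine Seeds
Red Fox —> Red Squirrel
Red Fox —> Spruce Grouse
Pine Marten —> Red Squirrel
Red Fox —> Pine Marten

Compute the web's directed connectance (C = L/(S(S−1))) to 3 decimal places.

C = 0.262

The web has S = 7 species and L = 11 feeding links.
C = L / (S(S−1)) = 11 / 42 = 0.2619 ≈ 0.262.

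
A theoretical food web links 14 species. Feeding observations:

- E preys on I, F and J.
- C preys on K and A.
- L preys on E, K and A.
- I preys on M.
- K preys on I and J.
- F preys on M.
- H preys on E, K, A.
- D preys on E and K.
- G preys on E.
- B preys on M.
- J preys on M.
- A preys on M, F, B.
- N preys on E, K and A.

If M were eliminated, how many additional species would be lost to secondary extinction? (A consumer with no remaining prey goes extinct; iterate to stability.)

Remove M.
Round 1: I (all prey gone), J (all prey gone), F (all prey gone), B (all prey gone) → extinct.
Round 2: E (all prey gone), K (all prey gone), A (all prey gone) → extinct.
Round 3: L (all prey gone), N (all prey gone), D (all prey gone), H (all prey gone), C (all prey gone), G (all prey gone) → extinct.
No further losses. Total secondary extinctions: 13.

13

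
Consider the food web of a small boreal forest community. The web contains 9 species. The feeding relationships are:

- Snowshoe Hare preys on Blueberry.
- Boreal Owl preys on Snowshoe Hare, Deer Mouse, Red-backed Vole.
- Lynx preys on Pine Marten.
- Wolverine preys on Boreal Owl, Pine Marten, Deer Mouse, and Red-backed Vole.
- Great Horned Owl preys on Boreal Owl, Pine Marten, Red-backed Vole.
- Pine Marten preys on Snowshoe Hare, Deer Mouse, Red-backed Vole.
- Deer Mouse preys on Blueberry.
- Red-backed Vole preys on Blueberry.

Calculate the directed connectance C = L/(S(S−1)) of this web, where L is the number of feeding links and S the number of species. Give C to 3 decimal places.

C = 0.236

The web has S = 9 species and L = 17 feeding links.
C = L / (S(S−1)) = 17 / 72 = 0.2361 ≈ 0.236.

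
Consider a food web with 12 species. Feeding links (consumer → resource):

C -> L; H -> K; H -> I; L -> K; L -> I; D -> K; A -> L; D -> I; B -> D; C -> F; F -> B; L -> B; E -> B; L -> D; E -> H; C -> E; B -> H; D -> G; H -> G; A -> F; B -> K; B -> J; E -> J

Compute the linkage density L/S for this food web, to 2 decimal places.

L/S = 1.92

There are L = 23 links among S = 12 species.
L/S = 23/12 = 1.9167 ≈ 1.92.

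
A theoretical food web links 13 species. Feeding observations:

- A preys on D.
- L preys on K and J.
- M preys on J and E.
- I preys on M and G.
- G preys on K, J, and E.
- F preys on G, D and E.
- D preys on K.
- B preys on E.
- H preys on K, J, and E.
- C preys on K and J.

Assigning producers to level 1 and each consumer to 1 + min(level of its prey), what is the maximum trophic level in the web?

3

Producers (level 1): E, K, J.
Following each consumer down to its lowest-level prey: K → D → A (levels 1 through 3).
All prey of A (D 2) are at level 2 or above, so A is at level 1 + 2 = 3.
Every consumer has at least one prey at level 2 or below, so none exceeds level 3.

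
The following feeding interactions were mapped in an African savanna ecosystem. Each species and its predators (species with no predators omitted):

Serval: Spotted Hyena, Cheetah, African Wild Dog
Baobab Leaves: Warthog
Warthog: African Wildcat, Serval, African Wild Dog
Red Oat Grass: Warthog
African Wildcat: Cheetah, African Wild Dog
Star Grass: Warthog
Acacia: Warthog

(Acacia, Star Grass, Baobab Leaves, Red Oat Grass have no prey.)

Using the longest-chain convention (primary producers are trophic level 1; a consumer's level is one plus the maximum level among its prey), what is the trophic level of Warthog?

Trophic level 2

Acacia is a producer → level 1.
Warthog eats Acacia (level 1); other prey at levels: Star Grass 1, Baobab Leaves 1, Red Oat Grass 1 → level 2.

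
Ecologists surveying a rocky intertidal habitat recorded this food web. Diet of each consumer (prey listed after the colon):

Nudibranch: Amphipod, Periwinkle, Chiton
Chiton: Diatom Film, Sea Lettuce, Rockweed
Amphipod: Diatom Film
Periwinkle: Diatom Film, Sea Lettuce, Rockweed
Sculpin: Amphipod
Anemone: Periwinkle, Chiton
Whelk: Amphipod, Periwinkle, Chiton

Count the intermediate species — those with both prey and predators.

Intermediate species (has both prey and predators): Amphipod, Periwinkle, Chiton.
Count: 3.

3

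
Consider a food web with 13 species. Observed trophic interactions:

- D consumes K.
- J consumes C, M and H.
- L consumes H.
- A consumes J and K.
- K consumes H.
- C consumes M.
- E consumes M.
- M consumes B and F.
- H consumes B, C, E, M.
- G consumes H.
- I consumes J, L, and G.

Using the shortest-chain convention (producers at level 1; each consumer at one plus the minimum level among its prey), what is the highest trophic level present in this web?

4

Producers (level 1): B, F.
Following each consumer down to its lowest-level prey: B → H → G → I (levels 1 through 4).
All prey of I (G 3, L 3, J 3) are at level 3 or above, so I is at level 1 + 3 = 4.
Every consumer has at least one prey at level 3 or below, so none exceeds level 4.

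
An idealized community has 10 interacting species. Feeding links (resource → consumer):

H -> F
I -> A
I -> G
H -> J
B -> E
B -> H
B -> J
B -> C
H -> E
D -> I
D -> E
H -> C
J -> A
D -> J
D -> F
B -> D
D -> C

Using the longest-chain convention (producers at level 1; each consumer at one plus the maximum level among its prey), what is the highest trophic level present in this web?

Producers (level 1): B.
B → D → I → A gives A level 4.
No species has a prey at level 4, so no species reaches level 5.

4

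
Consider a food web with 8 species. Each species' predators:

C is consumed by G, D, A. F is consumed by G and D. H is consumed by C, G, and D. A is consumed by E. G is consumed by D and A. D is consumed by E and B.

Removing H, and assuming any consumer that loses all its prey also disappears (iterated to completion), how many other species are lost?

1

Remove H.
Round 1: C (all prey gone) → extinct.
No further losses. Total secondary extinctions: 1.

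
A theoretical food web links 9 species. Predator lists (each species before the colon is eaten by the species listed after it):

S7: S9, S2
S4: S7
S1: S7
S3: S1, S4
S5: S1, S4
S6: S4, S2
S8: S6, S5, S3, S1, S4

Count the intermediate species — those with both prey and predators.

6

Intermediate species (has both prey and predators): S6, S5, S3, S1, S4, S7.
Count: 6.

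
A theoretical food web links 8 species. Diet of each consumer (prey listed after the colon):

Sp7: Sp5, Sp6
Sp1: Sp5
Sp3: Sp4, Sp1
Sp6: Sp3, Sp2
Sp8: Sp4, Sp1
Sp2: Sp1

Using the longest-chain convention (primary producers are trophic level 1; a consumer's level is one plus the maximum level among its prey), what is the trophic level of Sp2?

Trophic level 3

Sp5 is a producer → level 1.
Sp1 eats Sp5 → level 2.
Sp2 eats Sp1 → level 3.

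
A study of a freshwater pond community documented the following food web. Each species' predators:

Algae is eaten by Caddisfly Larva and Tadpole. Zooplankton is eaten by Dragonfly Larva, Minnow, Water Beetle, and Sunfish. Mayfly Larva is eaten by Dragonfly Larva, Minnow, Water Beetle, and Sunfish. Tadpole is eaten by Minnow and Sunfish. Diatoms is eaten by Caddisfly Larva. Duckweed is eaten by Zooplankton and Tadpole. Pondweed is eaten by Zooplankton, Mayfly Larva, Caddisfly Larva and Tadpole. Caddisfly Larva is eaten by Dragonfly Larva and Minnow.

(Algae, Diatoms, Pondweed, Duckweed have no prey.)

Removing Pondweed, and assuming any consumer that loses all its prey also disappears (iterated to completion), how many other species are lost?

1

Remove Pondweed.
Round 1: Mayfly Larva (all prey gone) → extinct.
No further losses. Total secondary extinctions: 1.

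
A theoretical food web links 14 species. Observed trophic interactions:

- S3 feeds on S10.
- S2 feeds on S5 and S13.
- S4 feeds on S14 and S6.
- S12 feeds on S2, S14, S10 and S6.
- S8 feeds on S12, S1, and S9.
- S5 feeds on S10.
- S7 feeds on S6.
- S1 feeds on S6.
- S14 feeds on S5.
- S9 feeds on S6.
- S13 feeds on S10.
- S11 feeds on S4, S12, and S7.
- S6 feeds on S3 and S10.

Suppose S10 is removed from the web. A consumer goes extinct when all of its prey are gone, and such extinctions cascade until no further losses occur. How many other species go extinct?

13

Remove S10.
Round 1: S5 (all prey gone), S13 (all prey gone), S3 (all prey gone) → extinct.
Round 2: S2 (all prey gone), S6 (all prey gone), S14 (all prey gone) → extinct.
Round 3: S4 (all prey gone), S7 (all prey gone), S12 (all prey gone), S9 (all prey gone), S1 (all prey gone) → extinct.
Round 4: S11 (all prey gone), S8 (all prey gone) → extinct.
No further losses. Total secondary extinctions: 13.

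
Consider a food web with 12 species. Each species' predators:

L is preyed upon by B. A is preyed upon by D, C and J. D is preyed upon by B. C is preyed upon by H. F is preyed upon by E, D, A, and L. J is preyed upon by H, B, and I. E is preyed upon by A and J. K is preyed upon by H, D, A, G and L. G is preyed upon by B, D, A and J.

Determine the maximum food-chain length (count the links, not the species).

4 links

One longest chain: F → E → A → C → H.
It has 5 species and 4 links.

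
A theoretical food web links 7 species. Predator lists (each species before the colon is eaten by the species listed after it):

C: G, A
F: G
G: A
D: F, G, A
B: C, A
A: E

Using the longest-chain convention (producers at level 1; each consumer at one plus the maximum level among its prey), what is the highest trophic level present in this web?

5

Producers (level 1): B, D.
D → F → G → A → E gives E level 5.
No species has a prey at level 5, so no species reaches level 6.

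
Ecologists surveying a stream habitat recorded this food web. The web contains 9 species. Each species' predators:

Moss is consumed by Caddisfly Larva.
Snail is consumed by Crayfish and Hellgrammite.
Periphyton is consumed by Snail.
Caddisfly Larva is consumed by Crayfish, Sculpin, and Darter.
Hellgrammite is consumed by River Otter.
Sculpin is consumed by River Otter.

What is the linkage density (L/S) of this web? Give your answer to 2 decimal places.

L/S = 1.00

There are L = 9 links among S = 9 species.
L/S = 9/9 = 1.0000 ≈ 1.00.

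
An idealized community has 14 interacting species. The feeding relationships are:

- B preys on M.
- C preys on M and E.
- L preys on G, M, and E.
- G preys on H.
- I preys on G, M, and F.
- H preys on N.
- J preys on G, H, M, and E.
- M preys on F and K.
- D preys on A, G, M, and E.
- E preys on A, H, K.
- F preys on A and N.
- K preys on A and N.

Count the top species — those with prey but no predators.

Top species (has prey, but nothing eats it): C, D, L, B, J, I.
Count: 6.

6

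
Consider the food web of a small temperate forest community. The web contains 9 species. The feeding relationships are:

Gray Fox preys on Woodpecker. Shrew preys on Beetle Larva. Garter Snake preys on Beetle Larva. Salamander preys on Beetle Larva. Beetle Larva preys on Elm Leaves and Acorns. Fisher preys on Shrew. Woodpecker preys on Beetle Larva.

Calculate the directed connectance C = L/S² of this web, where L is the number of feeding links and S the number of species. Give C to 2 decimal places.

The web has S = 9 species and L = 8 feeding links.
C = L / S² = 8 / 81 = 0.0988 ≈ 0.10.

C = 0.10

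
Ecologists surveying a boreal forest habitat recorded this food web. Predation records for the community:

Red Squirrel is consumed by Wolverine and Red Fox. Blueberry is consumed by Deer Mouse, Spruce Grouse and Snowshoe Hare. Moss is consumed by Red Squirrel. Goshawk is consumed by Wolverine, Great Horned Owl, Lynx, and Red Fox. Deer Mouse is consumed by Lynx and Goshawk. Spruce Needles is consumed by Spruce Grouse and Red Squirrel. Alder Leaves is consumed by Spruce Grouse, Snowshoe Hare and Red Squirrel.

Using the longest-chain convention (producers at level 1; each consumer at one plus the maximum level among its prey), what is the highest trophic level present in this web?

Producers (level 1): Blueberry, Alder Leaves, Moss, Spruce Needles.
Blueberry → Deer Mouse → Goshawk → Lynx gives Lynx level 4.
No species has a prey at level 4, so no species reaches level 5.

4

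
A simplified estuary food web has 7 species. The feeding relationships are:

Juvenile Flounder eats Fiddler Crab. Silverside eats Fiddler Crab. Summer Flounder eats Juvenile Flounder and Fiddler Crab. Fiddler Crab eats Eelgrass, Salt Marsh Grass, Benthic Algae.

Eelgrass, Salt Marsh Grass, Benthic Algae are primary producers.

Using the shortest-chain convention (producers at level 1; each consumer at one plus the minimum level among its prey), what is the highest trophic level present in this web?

3

Producers (level 1): Eelgrass, Salt Marsh Grass, Benthic Algae.
Following each consumer down to its lowest-level prey: Eelgrass → Fiddler Crab → Juvenile Flounder (levels 1 through 3).
All prey of Juvenile Flounder (Fiddler Crab 2) are at level 2 or above, so Juvenile Flounder is at level 1 + 2 = 3.
Every consumer has at least one prey at level 2 or below, so none exceeds level 3.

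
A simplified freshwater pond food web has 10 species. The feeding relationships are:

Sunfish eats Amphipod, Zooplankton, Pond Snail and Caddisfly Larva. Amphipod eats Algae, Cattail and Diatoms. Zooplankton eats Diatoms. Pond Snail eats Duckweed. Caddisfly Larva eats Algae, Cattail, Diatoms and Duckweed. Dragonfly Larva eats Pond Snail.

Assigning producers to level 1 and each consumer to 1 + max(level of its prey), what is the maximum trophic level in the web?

3

Producers (level 1): Algae, Cattail, Diatoms, Duckweed.
Algae → Amphipod → Sunfish gives Sunfish level 3.
No species has a prey at level 3, so no species reaches level 4.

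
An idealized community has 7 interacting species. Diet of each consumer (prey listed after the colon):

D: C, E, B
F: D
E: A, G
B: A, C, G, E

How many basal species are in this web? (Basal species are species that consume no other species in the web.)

Basal species (no prey listed): A, C, G.
Count: 3.

3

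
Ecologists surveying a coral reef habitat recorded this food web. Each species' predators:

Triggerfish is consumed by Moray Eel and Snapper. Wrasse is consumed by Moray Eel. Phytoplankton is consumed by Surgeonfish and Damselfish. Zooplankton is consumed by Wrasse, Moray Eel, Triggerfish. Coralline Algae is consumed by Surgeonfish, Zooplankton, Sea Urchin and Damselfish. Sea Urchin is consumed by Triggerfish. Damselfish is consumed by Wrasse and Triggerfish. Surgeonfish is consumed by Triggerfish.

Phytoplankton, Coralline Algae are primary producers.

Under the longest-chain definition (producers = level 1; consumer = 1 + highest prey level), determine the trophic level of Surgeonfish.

Trophic level 2

Phytoplankton is a producer → level 1.
Surgeonfish eats Phytoplankton (level 1); other prey at levels: Coralline Algae 1 → level 2.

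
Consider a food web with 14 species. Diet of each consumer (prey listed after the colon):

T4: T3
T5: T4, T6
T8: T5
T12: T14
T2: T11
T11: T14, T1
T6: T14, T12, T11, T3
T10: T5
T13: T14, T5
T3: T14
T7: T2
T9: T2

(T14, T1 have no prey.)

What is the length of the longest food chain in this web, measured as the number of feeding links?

4 links

One longest chain: T14 → T3 → T4 → T5 → T13.
It has 5 species and 4 links.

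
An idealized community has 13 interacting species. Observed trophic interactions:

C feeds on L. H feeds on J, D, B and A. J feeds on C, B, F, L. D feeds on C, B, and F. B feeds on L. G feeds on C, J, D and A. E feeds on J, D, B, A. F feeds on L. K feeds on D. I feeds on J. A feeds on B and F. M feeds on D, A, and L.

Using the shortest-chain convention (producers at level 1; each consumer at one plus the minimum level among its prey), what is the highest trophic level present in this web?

Producers (level 1): L.
Following each consumer down to its lowest-level prey: L → F → D → K (levels 1 through 4).
All prey of K (D 3) are at level 3 or above, so K is at level 1 + 3 = 4.
Every consumer has at least one prey at level 3 or below, so none exceeds level 4.

4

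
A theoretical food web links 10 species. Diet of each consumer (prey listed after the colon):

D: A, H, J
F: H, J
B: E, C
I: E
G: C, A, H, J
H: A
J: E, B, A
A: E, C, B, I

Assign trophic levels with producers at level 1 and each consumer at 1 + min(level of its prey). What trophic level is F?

E is a producer → level 1.
J eats E → level 2.
F eats J → level 3.
No prey of F is below level 2, so 3 is the minimum.

Trophic level 3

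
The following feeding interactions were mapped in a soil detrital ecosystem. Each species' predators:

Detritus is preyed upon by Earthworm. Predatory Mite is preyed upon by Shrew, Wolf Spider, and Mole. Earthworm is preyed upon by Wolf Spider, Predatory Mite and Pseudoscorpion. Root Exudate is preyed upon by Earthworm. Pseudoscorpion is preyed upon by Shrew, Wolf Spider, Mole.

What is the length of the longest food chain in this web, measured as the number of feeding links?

3 links

One longest chain: Detritus → Earthworm → Pseudoscorpion → Mole.
It has 4 species and 3 links.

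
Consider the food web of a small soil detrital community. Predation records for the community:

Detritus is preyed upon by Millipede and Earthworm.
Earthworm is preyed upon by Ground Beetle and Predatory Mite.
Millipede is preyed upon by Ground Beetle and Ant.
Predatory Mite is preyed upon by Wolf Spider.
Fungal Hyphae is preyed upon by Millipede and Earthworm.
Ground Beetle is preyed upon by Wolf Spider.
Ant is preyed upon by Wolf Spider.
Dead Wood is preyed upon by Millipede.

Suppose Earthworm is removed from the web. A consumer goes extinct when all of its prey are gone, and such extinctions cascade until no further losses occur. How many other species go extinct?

Remove Earthworm.
Round 1: Predatory Mite (all prey gone) → extinct.
No further losses. Total secondary extinctions: 1.

1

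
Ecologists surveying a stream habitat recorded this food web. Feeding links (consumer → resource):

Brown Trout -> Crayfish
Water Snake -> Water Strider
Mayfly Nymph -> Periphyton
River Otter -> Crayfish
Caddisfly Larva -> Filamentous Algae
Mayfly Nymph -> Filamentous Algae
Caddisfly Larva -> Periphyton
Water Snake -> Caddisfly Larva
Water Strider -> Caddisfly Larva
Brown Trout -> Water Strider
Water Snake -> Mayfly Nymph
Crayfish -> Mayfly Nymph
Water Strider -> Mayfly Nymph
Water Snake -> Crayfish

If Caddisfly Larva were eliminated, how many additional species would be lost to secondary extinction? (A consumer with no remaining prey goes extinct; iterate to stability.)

0

Remove Caddisfly Larva.
Every predator of it retains at least one other prey: Water Strider still has Mayfly Nymph; Water Snake still has Mayfly Nymph, Water Strider, Crayfish.
No consumer loses all prey, so no secondary extinctions occur.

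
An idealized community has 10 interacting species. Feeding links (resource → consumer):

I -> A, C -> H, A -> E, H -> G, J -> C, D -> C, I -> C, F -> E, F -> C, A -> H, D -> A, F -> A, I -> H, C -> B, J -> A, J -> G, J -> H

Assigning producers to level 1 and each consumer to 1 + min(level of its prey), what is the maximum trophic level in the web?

3

Producers (level 1): I, F, J, D.
Following each consumer down to its lowest-level prey: I → C → B (levels 1 through 3).
All prey of B (C 2) are at level 2 or above, so B is at level 1 + 2 = 3.
Every consumer has at least one prey at level 2 or below, so none exceeds level 3.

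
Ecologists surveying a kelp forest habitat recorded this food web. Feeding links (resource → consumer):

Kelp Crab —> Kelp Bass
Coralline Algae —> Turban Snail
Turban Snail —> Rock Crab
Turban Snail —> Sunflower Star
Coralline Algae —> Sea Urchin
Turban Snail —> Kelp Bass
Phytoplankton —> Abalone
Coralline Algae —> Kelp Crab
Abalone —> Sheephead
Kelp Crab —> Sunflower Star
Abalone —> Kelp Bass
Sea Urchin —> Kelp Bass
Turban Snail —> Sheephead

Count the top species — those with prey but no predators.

4

Top species (has prey, but nothing eats it): Kelp Bass, Sunflower Star, Sheephead, Rock Crab.
Count: 4.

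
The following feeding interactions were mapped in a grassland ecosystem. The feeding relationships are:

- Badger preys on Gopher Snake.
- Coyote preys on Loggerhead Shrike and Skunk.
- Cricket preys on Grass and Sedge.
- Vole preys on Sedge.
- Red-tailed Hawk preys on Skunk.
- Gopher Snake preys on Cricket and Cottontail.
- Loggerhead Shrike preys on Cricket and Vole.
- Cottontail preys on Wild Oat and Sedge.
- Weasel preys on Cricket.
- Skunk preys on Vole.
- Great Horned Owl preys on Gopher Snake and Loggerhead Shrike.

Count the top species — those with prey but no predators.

Top species (has prey, but nothing eats it): Weasel, Great Horned Owl, Coyote, Badger, Red-tailed Hawk.
Count: 5.

5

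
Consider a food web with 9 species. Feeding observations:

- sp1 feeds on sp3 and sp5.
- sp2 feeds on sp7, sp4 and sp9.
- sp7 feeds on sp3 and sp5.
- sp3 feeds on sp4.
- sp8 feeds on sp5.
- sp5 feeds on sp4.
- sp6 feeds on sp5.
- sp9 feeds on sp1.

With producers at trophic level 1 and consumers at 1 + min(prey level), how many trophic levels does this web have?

4

Producers (level 1): sp4.
Following each consumer down to its lowest-level prey: sp4 → sp3 → sp1 → sp9 (levels 1 through 4).
All prey of sp9 (sp1 3) are at level 3 or above, so sp9 is at level 1 + 3 = 4.
Every consumer has at least one prey at level 3 or below, so none exceeds level 4.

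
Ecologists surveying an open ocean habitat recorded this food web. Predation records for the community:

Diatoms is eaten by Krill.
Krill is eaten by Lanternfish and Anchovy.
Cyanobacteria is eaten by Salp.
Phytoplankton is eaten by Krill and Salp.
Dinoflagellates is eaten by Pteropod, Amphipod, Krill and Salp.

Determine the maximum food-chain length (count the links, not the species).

One longest chain: Phytoplankton → Krill → Anchovy.
It has 3 species and 2 links.

2 links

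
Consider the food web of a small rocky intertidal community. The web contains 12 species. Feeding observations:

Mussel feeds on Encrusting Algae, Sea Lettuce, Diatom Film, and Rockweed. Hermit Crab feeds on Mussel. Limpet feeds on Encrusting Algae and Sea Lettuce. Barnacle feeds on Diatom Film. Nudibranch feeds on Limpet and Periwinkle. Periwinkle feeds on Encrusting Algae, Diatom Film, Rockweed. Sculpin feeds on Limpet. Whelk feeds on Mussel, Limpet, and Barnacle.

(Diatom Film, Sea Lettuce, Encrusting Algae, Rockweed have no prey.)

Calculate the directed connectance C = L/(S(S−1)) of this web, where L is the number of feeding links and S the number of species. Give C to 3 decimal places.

C = 0.129

The web has S = 12 species and L = 17 feeding links.
C = L / (S(S−1)) = 17 / 132 = 0.1288 ≈ 0.129.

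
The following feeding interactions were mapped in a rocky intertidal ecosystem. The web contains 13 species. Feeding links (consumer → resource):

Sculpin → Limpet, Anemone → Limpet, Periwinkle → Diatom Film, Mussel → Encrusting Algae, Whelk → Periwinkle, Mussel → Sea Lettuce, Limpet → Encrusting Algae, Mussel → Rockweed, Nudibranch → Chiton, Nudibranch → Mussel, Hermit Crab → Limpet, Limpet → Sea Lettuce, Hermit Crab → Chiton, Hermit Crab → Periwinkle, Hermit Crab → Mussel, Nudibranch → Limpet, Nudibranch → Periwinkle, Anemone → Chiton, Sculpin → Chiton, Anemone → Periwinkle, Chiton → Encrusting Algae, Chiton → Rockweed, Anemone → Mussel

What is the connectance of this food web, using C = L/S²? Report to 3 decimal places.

C = 0.136

The web has S = 13 species and L = 23 feeding links.
C = L / S² = 23 / 169 = 0.1361 ≈ 0.136.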